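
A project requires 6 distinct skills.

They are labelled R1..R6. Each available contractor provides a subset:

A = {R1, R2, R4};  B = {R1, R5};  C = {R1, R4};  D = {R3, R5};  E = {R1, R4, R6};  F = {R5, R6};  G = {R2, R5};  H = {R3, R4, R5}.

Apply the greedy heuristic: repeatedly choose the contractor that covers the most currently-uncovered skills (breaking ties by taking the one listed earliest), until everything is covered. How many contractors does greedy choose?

3

Greedy: pick A (covers 3 new) → pick D (covers 2 new) → pick E (covers 1 new). Total picks: 3.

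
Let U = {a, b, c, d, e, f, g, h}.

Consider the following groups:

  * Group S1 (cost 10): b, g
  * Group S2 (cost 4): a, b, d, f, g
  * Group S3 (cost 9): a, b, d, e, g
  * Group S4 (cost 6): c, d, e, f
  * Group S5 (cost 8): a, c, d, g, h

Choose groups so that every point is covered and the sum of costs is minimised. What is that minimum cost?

18

S2, S4, S5 together cover every point (S2 ∪ S4 ∪ S5 = {a, b, c, d, e, f, g, h}); total cost 4 + 6 + 8 = 18.
No covering selection has total cost below 18.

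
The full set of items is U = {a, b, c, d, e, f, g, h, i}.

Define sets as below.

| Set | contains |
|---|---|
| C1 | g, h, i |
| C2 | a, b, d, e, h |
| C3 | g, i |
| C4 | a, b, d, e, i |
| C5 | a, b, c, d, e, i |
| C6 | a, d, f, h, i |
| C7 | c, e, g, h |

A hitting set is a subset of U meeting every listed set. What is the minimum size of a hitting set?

The 2 items {d, g} hit every set.
The sets C2, C3 are pairwise disjoint, so any hitting set needs a separate item for each — at least 2. Hence 2 is optimal.

2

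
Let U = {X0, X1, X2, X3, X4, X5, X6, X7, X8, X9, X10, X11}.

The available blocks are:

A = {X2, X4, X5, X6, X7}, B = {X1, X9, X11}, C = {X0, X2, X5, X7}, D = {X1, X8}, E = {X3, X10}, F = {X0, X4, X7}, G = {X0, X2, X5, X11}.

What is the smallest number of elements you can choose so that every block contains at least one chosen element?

4

H = {X1, X3, X5, X7} meets every block (each contains at least one member of H), and |H| = 4.
No choice of 3 elements meets every block, so 4 is the minimum.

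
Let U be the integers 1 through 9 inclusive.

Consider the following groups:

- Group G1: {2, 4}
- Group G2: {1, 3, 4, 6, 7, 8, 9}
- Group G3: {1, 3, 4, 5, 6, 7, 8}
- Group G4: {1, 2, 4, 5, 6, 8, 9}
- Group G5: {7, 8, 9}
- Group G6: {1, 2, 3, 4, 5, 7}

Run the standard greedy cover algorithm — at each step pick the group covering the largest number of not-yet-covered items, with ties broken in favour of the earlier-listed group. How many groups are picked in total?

Greedy: pick G2 (covers 7 new) → pick G4 (covers 2 new). Total picks: 2.

2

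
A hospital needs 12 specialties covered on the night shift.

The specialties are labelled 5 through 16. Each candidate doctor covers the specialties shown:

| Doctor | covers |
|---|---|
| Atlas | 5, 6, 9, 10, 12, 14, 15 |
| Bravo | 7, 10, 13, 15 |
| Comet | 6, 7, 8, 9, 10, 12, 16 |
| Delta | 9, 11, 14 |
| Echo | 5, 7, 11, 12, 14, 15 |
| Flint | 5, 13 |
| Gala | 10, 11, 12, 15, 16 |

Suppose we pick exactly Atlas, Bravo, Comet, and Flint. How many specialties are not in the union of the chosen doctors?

Union of Atlas, Bravo, Comet, Flint = {5, 6, 7, 8, 9, 10, 12, 13, 14, 15, 16}.
Not covered: 11 — 1 specialty.

1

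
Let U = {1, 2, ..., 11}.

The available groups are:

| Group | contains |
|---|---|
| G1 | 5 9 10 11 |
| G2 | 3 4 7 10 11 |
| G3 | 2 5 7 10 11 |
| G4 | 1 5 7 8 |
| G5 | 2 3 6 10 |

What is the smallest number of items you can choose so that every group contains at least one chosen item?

Take H = {5, 10}. Each listed group contains at least one of these, so H is a hitting set of size 2.
The groups G4, G5 are pairwise disjoint, so any hitting set needs a separate item for each — at least 2. Hence 2 is optimal.

2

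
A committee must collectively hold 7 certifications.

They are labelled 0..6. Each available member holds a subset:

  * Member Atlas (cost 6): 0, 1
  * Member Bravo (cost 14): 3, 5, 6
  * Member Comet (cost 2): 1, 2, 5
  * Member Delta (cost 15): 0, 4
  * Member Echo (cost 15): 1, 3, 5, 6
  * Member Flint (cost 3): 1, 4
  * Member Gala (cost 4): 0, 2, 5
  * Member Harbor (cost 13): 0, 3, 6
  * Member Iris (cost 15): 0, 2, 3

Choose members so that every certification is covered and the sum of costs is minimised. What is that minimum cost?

18

Comet, Flint, Harbor together cover every certification (Comet ∪ Flint ∪ Harbor = {0, 1, 2, 3, 4, 5, 6}); total cost 2 + 3 + 13 = 18.
The greedy pick Comet, Flint, Gala, Harbor costs 22; no covering selection beats 18.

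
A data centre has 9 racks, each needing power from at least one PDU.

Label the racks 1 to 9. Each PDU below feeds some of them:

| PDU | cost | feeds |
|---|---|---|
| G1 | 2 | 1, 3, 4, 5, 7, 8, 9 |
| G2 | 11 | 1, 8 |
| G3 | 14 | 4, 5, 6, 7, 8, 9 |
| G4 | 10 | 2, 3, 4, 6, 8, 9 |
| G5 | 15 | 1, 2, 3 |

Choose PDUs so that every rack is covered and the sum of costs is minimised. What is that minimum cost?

G1, G4 together cover every rack (G1 ∪ G4 = {1, 2, 3, 4, 5, 6, 7, 8, 9}); total cost 2 + 10 = 12.
No covering selection has total cost below 12.

12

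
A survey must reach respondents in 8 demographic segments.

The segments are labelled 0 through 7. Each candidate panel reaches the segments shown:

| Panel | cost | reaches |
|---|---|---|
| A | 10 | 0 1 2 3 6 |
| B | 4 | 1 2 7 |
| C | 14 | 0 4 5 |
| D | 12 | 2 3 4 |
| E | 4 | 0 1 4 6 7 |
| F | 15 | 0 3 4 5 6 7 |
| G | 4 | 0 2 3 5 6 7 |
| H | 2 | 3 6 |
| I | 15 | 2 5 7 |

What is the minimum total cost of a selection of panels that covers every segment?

8

E, G together cover every segment (E ∪ G = {0, 1, 2, 3, 4, 5, 6, 7}); total cost 4 + 4 = 8.
No covering selection has total cost below 8.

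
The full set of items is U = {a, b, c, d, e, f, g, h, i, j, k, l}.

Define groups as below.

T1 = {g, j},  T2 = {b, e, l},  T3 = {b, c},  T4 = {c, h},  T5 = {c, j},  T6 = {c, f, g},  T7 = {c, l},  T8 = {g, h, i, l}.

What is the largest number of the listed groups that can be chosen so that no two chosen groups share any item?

T1, T2, T4 are pairwise disjoint (T1={g,j}; T2={b,e,l}; T4={c,h}).
Every remaining group overlaps one of these, and no 4 of the listed groups are pairwise disjoint, so 3 is the maximum.

3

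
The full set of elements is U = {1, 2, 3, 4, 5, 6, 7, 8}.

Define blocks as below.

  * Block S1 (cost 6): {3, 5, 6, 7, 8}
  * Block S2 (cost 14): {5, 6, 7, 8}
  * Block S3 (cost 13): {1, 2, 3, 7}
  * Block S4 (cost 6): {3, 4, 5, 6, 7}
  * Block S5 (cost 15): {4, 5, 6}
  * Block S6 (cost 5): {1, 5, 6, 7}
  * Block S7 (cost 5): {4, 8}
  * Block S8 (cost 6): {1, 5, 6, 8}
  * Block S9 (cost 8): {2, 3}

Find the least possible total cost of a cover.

S6, S7, S9 together cover every element (S6 ∪ S7 ∪ S9 = {1, 2, 3, 4, 5, 6, 7, 8}); total cost 5 + 5 + 8 = 18.
The greedy pick S1, S6, S7, S9 costs 24; no covering selection beats 18.

18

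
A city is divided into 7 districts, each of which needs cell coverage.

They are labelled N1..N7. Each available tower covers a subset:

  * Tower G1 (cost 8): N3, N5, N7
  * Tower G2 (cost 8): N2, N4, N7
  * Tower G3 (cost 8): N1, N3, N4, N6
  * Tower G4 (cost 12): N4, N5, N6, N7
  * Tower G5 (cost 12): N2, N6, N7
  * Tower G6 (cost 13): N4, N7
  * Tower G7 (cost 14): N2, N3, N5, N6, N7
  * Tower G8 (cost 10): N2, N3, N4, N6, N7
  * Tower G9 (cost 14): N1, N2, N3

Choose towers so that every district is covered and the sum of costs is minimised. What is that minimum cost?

G3, G7 together cover every district (G3 ∪ G7 = {N1, N2, N3, N4, N5, N6, N7}); total cost 8 + 14 = 22.
The greedy pick G3, G1, G2 costs 24; no covering selection beats 22.

22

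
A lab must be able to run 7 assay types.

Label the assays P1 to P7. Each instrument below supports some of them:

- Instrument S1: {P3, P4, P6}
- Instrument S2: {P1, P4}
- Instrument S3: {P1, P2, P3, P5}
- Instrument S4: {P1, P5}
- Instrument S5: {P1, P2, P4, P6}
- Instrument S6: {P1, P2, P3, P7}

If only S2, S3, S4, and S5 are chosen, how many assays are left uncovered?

Union of S2, S3, S4, S5 = {P1, P2, P3, P4, P5, P6}.
Not covered: P7 — 1 assay.

1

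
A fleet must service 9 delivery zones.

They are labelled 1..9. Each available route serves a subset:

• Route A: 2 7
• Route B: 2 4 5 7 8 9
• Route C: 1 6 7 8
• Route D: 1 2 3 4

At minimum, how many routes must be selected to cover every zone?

3

B and C and D together: B ∪ C ∪ D = {1, 2, 3, 4, 5, 6, 7, 8, 9} — every zone is covered.
Only D contains 3, so D is forced; the remaining 5 zones need at least 2 more routes (each remaining route adds at most 4) — so at least 3 routes are needed, and 3 is optimal.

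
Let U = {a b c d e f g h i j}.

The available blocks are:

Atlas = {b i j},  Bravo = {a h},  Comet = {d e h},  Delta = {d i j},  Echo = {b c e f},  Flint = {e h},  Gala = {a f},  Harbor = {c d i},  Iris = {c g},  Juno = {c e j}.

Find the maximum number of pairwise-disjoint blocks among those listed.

4

Delta, Flint, Gala, Iris are pairwise disjoint (Delta={d,i,j}; Flint={e,h}; Gala={a,f}; Iris={c,g}).
Every remaining block overlaps one of these, and no 5 of the listed blocks are pairwise disjoint, so 4 is the maximum.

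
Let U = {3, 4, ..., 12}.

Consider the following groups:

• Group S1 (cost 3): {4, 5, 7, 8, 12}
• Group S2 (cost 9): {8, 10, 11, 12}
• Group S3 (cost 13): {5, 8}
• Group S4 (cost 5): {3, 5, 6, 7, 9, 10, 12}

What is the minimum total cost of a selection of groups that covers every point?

S1, S2, S4 together cover every point (S1 ∪ S2 ∪ S4 = {3, 4, 5, 6, 7, 8, 9, 10, 11, 12}); total cost 3 + 9 + 5 = 17.
No covering selection has total cost below 17.

17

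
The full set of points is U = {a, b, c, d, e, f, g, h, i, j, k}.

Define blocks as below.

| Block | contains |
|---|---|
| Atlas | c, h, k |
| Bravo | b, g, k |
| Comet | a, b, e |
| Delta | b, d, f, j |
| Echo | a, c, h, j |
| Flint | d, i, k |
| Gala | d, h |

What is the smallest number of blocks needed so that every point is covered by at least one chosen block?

Take {Bravo, Comet, Delta, Echo, Flint}. Their union is {a, b, c, d, e, f, g, h, i, j, k}, which is all 11 points.
No 4 of the 7 blocks cover everything (all 35 combinations miss at least one point), so 5 is optimal.

5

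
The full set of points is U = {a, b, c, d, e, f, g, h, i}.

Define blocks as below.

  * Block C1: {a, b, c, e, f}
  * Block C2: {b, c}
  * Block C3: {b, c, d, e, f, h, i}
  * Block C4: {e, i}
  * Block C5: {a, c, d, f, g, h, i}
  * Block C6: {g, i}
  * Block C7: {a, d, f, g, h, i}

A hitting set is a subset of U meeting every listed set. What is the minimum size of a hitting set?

T = {c, i} meets every block (each contains at least one member of T), and |T| = 2.
The blocks C2, C7 are pairwise disjoint, so any hitting set needs a separate point for each — at least 2. Hence 2 is optimal.

2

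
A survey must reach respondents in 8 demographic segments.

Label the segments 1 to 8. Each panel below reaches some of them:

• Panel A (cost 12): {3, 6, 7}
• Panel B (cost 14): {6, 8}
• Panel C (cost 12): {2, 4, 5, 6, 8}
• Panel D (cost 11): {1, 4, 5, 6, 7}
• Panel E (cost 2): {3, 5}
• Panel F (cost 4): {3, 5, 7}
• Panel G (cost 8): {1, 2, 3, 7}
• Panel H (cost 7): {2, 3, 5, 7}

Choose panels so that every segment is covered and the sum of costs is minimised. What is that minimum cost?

20

C, G together cover every segment (C ∪ G = {1, 2, 3, 4, 5, 6, 7, 8}); total cost 12 + 8 = 20.
The greedy pick E, G, C costs 22; no covering selection beats 20.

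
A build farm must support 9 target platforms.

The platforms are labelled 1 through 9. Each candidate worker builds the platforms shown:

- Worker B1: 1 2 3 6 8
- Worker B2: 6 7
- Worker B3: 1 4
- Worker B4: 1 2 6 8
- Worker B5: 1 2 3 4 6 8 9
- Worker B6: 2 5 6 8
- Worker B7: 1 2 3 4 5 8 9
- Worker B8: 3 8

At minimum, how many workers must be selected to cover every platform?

2

Take {B2, B7}. Their union is {1, 2, 3, 4, 5, 6, 7, 8, 9}, which is all 9 platforms.
No single worker has all 9 platforms (the largest, B5, has 7), so 2 is optimal.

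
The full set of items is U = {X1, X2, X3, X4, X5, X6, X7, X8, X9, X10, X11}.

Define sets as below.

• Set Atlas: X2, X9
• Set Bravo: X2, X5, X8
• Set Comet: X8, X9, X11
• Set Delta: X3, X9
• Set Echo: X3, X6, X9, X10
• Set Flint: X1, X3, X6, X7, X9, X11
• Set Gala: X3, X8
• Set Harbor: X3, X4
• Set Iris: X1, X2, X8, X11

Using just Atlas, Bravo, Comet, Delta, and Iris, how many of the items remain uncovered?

4

Union of Atlas, Bravo, Comet, Delta, Iris = {X1, X2, X3, X5, X8, X9, X11}.
Not covered: X4, X6, X7, X10 — 4 items.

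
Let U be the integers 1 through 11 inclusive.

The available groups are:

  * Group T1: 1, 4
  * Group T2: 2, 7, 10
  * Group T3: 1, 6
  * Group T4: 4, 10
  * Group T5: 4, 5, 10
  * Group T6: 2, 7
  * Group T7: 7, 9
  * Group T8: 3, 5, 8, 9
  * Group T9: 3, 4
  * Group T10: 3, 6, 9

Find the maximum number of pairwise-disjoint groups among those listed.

T3, T4, T6, T8 are pairwise disjoint (T3={1,6}; T4={4,10}; T6={2,7}; T8={3,5,8,9}).
Every remaining group overlaps one of these, and no 5 of the listed groups are pairwise disjoint, so 4 is the maximum.

4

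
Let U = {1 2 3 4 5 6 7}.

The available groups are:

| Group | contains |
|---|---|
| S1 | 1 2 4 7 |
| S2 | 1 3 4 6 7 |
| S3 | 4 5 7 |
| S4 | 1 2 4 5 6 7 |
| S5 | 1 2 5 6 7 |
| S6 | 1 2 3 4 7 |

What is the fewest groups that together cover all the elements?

2

Take {S5, S6}. Their union is {1, 2, 3, 4, 5, 6, 7}, which is all 7 elements.
No single group has all 7 elements (the largest, S4, has 6), so 2 is optimal.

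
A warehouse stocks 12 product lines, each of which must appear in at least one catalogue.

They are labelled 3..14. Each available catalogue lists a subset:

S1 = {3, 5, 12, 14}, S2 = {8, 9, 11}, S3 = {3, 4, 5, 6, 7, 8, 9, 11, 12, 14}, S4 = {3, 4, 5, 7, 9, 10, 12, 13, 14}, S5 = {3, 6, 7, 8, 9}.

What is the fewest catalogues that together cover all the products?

Take {S3, S4}. Their union is {3, 4, 5, 6, 7, 8, 9, 10, 11, 12, 13, 14}, which is all 12 products.
No single catalogue has all 12 products (the largest, S3, has 10), so 2 is optimal.

2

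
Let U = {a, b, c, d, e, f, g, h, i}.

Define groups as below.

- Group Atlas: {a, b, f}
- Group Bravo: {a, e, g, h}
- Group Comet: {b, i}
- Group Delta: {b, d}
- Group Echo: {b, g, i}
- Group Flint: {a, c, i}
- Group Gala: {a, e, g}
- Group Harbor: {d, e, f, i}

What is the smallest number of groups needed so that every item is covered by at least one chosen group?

Atlas, Bravo, Flint, and Harbor cover everything between them: the union {a, b, c, d, e, f, g, h, i} is all of U.
No 3 of the 8 groups cover everything (all 56 combinations miss at least one item), so 4 is optimal.

4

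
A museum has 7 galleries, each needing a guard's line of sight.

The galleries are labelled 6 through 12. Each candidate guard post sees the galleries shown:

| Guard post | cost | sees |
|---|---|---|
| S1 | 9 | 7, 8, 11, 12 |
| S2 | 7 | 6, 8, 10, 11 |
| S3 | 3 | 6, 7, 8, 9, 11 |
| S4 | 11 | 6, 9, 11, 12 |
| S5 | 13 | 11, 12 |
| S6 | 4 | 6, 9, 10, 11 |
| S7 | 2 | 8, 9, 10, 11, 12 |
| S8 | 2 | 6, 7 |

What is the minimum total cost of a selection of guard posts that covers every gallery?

4

S7, S8 together cover every gallery (S7 ∪ S8 = {6, 7, 8, 9, 10, 11, 12}); total cost 2 + 2 = 4.
No covering selection has total cost below 4.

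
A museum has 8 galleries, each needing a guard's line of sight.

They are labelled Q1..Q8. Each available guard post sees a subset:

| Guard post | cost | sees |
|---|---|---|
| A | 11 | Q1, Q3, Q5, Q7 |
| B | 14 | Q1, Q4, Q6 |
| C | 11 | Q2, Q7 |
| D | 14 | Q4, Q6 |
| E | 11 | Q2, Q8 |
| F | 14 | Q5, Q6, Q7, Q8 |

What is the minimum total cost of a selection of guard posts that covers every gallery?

36

A, B, E together cover every gallery (A ∪ B ∪ E = {Q1, Q2, Q3, Q4, Q5, Q6, Q7, Q8}); total cost 11 + 14 + 11 = 36.
No covering selection has total cost below 36.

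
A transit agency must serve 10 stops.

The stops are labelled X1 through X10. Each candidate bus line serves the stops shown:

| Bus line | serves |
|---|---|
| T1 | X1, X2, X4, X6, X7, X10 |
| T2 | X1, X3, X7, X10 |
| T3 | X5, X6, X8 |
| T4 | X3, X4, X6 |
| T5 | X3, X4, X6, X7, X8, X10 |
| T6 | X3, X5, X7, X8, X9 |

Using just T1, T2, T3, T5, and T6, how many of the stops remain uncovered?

0

Union of T1, T2, T3, T5, T6 = {X1, X2, X3, X4, X5, X6, X7, X8, X9, X10} — that's every stop, so 0 are uncovered.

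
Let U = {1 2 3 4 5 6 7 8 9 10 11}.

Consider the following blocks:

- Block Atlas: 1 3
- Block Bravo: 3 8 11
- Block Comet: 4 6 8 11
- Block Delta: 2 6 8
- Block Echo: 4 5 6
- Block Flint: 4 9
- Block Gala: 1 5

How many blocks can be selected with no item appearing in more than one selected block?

3

Delta, Flint, Gala are pairwise disjoint (Delta={2,6,8}; Flint={4,9}; Gala={1,5}).
Every remaining block overlaps one of these, and no 4 of the listed blocks are pairwise disjoint, so 3 is the maximum.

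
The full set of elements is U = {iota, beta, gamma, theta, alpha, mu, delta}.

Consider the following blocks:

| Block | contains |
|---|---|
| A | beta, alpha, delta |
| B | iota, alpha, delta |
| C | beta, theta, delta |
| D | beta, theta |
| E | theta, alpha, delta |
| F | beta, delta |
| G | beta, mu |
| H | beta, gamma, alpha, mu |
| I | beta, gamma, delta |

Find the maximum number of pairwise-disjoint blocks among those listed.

2

E, G are pairwise disjoint (E={theta,alpha,delta}; G={beta,mu}).
Every remaining block overlaps one of these, and no 3 of the listed blocks are pairwise disjoint, so 2 is the maximum.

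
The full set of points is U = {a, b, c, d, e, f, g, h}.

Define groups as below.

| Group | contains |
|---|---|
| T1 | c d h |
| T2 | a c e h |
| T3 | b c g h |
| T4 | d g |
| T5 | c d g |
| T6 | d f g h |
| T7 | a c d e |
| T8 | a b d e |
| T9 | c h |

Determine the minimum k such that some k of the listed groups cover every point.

T3, T6, and T8 cover everything between them: the union {a, b, c, d, e, f, g, h} is all of U.
Only T6 contains f, so T6 is forced; the remaining 4 points need at least 2 more groups (each remaining group adds at most 3) — so at least 3 groups are needed, and 3 is optimal.

3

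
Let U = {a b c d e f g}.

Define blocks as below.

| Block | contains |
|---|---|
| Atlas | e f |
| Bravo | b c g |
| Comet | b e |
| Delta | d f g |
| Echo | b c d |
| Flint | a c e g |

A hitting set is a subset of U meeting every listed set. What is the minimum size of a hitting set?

Take H = {b, e, f}. Each listed block contains at least one of these, so H is a hitting set of size 3.
No choice of 2 points meets every block, so 3 is the minimum.

3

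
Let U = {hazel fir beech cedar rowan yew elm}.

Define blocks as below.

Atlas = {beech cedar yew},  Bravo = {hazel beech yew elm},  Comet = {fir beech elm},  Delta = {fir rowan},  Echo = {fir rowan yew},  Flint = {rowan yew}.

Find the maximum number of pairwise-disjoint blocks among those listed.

Comet, Flint are pairwise disjoint (Comet={fir,beech,elm}; Flint={rowan,yew}).
Every remaining block overlaps one of these, and no 3 of the listed blocks are pairwise disjoint, so 2 is the maximum.

2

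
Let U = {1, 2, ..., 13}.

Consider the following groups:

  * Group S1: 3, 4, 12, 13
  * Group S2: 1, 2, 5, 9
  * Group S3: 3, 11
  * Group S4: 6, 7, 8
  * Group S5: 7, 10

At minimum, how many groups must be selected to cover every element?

5

S1, S2, S3, S4, and S5 cover everything between them: the union {1, 2, 3, 4, 5, 6, 7, 8, 9, 10, 11, 12, 13} is all of U.
No 4 of the 5 groups cover everything (all 5 combinations miss at least one element), so 5 is optimal.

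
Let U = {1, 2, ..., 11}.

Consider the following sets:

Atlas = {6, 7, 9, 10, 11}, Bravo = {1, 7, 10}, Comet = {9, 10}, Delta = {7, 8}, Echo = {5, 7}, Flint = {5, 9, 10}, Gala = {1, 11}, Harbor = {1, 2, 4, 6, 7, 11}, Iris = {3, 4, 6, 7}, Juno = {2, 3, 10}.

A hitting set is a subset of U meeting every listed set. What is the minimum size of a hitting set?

3

Take H = {1, 7, 10}. Each listed set contains at least one of these, so H is a hitting set of size 3.
The sets Flint, Gala, Iris are pairwise disjoint, so any hitting set needs a separate item for each — at least 3. Hence 3 is optimal.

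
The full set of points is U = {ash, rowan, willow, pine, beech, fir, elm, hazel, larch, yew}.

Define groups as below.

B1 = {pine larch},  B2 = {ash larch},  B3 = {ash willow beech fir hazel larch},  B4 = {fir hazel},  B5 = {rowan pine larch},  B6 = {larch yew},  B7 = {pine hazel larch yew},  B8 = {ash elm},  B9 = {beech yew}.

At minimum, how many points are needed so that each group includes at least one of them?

Take H = {beech, fir, elm, larch}. Each listed group contains at least one of these, so H is a hitting set of size 4.
The groups B1, B4, B8, B9 are pairwise disjoint, so any hitting set needs a separate point for each — at least 4. Hence 4 is optimal.

4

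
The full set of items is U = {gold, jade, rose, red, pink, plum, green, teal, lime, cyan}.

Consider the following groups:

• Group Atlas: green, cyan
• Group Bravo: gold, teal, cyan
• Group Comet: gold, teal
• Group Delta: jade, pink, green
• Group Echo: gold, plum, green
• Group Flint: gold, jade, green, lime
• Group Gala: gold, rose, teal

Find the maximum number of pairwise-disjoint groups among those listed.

Bravo, Delta are pairwise disjoint (Bravo={gold,teal,cyan}; Delta={jade,pink,green}).
Every remaining group overlaps one of these, and no 3 of the listed groups are pairwise disjoint, so 2 is the maximum.

2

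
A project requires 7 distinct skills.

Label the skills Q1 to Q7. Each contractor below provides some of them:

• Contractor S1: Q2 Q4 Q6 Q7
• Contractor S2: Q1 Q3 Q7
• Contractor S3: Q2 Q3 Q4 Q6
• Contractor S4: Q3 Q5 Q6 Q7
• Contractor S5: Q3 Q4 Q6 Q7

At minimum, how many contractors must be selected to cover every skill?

3

Take {S2, S3, S4}. Their union is {Q1, Q2, Q3, Q4, Q5, Q6, Q7}, which is all 7 skills.
Only S2 contains Q1, so S2 is forced; the remaining 4 skills need at least 2 more contractors (each remaining contractor adds at most 3) — so at least 3 contractors are needed, and 3 is optimal.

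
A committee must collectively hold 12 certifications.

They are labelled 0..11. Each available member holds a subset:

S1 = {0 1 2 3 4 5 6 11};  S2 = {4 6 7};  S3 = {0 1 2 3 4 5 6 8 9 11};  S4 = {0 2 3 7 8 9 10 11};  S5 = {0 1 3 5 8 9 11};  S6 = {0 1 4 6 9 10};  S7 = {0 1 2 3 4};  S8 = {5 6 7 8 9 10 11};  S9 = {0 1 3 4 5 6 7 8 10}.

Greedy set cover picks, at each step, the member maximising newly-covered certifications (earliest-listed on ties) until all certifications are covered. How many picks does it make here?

Greedy: pick S3 (covers 10 new) → pick S4 (covers 2 new). Total picks: 2.

2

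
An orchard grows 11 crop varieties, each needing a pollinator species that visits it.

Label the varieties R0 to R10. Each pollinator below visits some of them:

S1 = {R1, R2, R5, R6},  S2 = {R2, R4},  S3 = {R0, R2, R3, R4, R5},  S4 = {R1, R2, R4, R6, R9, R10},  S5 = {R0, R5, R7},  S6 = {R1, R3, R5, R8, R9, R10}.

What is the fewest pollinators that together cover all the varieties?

S4 and S5 and S6 together: S4 ∪ S5 ∪ S6 = {R0, R1, R2, R3, R4, R5, R6, R7, R8, R9, R10} — every variety is covered.
Only S5 contains R7, so S5 is forced; the remaining 8 varieties need at least 2 more pollinators (each remaining pollinator adds at most 6) — so at least 3 pollinators are needed, and 3 is optimal.

3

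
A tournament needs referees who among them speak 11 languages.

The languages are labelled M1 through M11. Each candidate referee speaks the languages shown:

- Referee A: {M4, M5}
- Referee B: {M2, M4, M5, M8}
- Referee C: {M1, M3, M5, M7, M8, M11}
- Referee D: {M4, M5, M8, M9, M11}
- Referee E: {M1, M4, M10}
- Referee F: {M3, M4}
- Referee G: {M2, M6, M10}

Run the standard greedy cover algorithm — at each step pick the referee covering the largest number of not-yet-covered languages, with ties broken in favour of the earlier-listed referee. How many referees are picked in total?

3

Greedy: pick C (covers 6 new) → pick G (covers 3 new) → pick D (covers 2 new). Total picks: 3.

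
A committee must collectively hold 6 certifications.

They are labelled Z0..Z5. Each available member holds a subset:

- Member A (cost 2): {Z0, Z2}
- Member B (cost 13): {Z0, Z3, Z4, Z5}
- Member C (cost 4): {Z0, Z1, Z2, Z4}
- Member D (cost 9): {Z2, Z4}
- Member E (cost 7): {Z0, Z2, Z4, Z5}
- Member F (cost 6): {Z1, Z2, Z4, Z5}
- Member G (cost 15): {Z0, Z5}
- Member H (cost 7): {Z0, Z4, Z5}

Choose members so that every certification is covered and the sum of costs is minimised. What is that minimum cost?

17

B, C together cover every certification (B ∪ C = {Z0, Z1, Z2, Z3, Z4, Z5}); total cost 13 + 4 = 17.
The greedy pick A, C, F, B costs 25; no covering selection beats 17.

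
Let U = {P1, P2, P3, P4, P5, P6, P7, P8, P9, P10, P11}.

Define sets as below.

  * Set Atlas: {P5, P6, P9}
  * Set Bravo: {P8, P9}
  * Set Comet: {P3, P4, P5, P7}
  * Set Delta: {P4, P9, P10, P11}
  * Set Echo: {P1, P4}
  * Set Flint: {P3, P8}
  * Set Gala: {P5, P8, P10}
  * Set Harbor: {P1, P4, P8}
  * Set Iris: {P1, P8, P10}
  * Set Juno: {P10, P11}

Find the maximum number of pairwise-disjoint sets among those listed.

4

Atlas, Echo, Flint, Juno are pairwise disjoint (Atlas={P5,P6,P9}; Echo={P1,P4}; Flint={P3,P8}; Juno={P10,P11}).
Every remaining set overlaps one of these, and no 5 of the listed sets are pairwise disjoint, so 4 is the maximum.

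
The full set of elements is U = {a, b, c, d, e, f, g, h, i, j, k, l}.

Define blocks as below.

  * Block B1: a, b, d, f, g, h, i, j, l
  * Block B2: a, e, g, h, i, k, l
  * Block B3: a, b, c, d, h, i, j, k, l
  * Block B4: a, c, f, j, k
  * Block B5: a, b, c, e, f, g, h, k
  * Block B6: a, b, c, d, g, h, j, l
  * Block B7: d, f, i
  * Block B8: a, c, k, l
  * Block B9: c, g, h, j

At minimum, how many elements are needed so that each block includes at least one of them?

The 2 elements {c, i} hit every block.
The blocks B7, B8 are pairwise disjoint, so any hitting set needs a separate element for each — at least 2. Hence 2 is optimal.

2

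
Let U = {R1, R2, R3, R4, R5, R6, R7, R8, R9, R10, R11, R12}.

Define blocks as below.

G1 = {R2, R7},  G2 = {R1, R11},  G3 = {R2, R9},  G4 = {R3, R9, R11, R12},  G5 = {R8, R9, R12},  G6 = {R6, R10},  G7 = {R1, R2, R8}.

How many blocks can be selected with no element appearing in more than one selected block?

4

G1, G2, G5, G6 are pairwise disjoint (G1={R2,R7}; G2={R1,R11}; G5={R8,R9,R12}; G6={R6,R10}).
Every remaining block overlaps one of these, and no 5 of the listed blocks are pairwise disjoint, so 4 is the maximum.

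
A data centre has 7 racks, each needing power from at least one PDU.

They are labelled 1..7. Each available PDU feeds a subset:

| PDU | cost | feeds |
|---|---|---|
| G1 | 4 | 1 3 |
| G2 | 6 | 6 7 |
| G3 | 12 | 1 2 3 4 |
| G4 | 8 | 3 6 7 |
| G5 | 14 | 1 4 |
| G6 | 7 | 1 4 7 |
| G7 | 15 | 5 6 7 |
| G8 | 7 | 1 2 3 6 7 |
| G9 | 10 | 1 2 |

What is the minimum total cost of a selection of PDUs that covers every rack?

G3, G7 together cover every rack (G3 ∪ G7 = {1, 2, 3, 4, 5, 6, 7}); total cost 12 + 15 = 27.
The greedy pick G8, G6, G7 costs 29; no covering selection beats 27.

27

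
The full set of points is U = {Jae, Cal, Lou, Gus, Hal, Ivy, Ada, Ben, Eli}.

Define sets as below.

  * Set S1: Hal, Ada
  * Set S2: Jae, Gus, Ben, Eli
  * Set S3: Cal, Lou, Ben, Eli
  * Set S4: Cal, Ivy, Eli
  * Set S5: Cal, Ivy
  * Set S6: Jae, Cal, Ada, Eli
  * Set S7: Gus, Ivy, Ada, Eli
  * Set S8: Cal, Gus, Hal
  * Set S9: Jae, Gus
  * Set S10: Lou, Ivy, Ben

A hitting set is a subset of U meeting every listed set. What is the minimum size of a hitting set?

H = {Jae, Hal, Ivy, Ben} meets every set (each contains at least one member of H), and |H| = 4.
No choice of 3 points meets every set, so 4 is the minimum.

4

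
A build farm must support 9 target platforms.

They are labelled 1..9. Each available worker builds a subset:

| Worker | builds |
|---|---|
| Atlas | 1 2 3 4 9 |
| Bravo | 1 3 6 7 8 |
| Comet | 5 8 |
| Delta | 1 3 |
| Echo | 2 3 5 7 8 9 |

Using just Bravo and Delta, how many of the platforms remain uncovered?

Union of Bravo, Delta = {1, 3, 6, 7, 8}.
Not covered: 2, 4, 5, 9 — 4 platforms.

4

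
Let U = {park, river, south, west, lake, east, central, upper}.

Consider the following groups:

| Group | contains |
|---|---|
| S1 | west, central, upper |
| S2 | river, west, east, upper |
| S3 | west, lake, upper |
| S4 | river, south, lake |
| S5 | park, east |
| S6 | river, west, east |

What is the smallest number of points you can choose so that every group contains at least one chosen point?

3

Take H = {south, east, upper}. Each listed group contains at least one of these, so H is a hitting set of size 3.
The groups S1, S4, S5 are pairwise disjoint, so any hitting set needs a separate point for each — at least 3. Hence 3 is optimal.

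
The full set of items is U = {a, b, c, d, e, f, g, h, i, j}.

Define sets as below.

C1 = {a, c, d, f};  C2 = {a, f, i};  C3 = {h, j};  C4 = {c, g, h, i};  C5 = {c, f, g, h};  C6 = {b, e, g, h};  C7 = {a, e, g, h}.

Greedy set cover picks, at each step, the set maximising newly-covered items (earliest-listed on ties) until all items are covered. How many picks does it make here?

4

Greedy: pick C1 (covers 4 new) → pick C6 (covers 4 new) → pick C2 (covers 1 new) → pick C3 (covers 1 new). Total picks: 4.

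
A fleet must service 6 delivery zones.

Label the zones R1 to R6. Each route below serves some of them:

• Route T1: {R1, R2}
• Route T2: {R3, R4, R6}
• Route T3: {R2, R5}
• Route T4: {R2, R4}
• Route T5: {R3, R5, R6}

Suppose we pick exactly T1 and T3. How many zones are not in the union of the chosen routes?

Union of T1, T3 = {R1, R2, R5}.
Not covered: R3, R4, R6 — 3 zones.

3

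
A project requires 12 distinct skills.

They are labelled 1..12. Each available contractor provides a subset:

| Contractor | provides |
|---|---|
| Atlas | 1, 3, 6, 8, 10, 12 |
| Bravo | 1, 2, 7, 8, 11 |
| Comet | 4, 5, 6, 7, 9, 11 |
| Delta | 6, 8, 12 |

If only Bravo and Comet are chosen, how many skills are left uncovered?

Union of Bravo, Comet = {1, 2, 4, 5, 6, 7, 8, 9, 11}.
Not covered: 3, 10, 12 — 3 skills.

3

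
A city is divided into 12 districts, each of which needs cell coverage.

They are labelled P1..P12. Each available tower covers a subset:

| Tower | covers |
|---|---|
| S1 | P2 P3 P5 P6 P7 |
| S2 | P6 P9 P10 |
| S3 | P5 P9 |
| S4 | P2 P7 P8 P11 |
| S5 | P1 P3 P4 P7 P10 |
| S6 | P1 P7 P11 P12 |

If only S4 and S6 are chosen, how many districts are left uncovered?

Union of S4, S6 = {P1, P2, P7, P8, P11, P12}.
Not covered: P3, P4, P5, P6, P9, P10 — 6 districts.

6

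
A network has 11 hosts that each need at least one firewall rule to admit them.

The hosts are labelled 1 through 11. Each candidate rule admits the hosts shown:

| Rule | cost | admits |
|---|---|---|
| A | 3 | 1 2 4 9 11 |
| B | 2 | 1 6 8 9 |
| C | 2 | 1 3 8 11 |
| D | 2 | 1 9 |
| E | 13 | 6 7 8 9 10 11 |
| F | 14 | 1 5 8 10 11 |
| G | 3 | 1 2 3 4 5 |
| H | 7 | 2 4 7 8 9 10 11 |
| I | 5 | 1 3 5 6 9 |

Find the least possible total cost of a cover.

12

B, G, H together cover every host (B ∪ G ∪ H = {1, 2, 3, 4, 5, 6, 7, 8, 9, 10, 11}); total cost 2 + 3 + 7 = 12.
The greedy pick B, G, C, H costs 14; no covering selection beats 12.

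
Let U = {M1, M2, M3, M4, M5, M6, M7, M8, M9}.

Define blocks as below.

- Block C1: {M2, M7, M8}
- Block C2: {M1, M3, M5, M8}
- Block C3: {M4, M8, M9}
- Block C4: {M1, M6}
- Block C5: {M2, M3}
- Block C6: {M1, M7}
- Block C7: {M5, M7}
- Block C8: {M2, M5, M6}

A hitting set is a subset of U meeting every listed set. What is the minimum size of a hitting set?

4

H = {M3, M6, M7, M9} meets every block (each contains at least one member of H), and |H| = 4.
The blocks C3, C4, C5, C7 are pairwise disjoint, so any hitting set needs a separate point for each — at least 4. Hence 4 is optimal.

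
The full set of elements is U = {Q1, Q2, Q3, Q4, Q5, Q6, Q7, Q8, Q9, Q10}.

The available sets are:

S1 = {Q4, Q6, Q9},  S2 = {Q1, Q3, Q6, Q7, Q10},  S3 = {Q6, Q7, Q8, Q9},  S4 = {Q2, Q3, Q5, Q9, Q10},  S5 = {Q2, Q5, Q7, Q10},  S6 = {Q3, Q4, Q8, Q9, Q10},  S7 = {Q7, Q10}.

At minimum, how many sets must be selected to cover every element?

3

S2, S4, and S6 cover everything between them: the union {Q1, Q2, Q3, Q4, Q5, Q6, Q7, Q8, Q9, Q10} is all of U.
Only S2 contains Q1, so S2 is forced; the remaining 5 elements need at least 2 more sets (each remaining set adds at most 3) — so at least 3 sets are needed, and 3 is optimal.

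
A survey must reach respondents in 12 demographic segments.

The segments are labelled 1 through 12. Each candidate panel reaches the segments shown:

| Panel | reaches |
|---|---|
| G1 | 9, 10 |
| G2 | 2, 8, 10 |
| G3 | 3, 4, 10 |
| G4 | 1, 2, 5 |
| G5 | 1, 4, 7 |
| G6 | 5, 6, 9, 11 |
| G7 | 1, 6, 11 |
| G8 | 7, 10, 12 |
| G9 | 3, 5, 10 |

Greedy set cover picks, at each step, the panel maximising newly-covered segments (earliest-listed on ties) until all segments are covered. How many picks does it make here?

5

Greedy: pick G6 (covers 4 new) → pick G2 (covers 3 new) → pick G5 (covers 3 new) → pick G3 (covers 1 new) → pick G8 (covers 1 new). Total picks: 5.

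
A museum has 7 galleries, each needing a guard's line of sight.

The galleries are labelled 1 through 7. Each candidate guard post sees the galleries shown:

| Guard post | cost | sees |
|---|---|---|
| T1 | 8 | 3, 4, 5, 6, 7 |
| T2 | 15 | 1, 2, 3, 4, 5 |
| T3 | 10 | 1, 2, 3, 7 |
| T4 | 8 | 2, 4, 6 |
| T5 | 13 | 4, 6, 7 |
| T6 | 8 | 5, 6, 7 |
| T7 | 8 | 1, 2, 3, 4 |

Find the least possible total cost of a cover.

16

T6, T7 together cover every gallery (T6 ∪ T7 = {1, 2, 3, 4, 5, 6, 7}); total cost 8 + 8 = 16.
No covering selection has total cost below 16.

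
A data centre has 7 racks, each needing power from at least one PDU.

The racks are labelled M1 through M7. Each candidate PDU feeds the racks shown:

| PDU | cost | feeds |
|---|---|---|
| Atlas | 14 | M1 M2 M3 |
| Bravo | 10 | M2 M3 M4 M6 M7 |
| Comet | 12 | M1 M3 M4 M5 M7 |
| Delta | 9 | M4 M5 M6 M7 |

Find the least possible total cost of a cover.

Bravo, Comet together cover every rack (Bravo ∪ Comet = {M1, M2, M3, M4, M5, M6, M7}); total cost 10 + 12 = 22.
No covering selection has total cost below 22.

22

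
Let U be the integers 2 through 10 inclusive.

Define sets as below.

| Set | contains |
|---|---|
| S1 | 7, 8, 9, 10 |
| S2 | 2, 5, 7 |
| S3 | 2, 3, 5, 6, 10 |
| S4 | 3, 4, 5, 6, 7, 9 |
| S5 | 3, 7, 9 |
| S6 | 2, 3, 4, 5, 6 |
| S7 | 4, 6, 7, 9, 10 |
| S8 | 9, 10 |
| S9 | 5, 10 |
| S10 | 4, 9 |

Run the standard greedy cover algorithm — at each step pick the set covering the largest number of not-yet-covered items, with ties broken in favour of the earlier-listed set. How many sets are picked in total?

3

Greedy: pick S4 (covers 6 new) → pick S1 (covers 2 new) → pick S2 (covers 1 new). Total picks: 3.
(The true minimum cover uses only 2 sets, so greedy is not optimal here.)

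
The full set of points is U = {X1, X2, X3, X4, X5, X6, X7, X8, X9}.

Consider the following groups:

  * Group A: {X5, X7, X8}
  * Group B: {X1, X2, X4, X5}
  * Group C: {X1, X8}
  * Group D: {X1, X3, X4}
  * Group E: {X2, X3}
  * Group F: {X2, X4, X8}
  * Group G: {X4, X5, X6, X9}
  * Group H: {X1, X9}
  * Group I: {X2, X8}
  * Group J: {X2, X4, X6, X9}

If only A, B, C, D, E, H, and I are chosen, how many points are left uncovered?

Union of A, B, C, D, E, H, I = {X1, X2, X3, X4, X5, X7, X8, X9}.
Not covered: X6 — 1 point.

1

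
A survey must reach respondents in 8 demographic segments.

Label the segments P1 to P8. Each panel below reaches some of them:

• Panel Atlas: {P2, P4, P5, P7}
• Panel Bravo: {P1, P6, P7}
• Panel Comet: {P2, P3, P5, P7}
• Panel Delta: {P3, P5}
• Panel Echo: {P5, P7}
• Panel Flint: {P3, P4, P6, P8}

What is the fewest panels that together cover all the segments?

Atlas and Bravo and Flint together: Atlas ∪ Bravo ∪ Flint = {P1, P2, P3, P4, P5, P6, P7, P8} — every segment is covered.
Only Bravo contains P1, so Bravo is forced; the remaining 5 segments need at least 2 more panels (each remaining panel adds at most 3) — so at least 3 panels are needed, and 3 is optimal.

3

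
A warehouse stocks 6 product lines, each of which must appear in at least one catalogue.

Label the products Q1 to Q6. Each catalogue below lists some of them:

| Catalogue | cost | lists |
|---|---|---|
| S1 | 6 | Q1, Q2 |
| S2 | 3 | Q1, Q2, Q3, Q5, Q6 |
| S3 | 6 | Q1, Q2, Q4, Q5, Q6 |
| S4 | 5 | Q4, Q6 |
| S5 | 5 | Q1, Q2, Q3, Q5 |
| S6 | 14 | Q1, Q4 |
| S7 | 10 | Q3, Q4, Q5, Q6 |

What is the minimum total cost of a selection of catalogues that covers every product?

S2, S4 together cover every product (S2 ∪ S4 = {Q1, Q2, Q3, Q4, Q5, Q6}); total cost 3 + 5 = 8.
No covering selection has total cost below 8.

8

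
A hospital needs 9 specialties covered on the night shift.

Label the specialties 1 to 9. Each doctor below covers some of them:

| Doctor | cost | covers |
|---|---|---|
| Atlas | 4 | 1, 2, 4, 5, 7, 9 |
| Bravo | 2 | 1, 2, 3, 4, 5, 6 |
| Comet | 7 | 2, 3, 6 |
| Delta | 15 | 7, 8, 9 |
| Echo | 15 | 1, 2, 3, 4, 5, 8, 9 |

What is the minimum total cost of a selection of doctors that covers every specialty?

17

Bravo, Delta together cover every specialty (Bravo ∪ Delta = {1, 2, 3, 4, 5, 6, 7, 8, 9}); total cost 2 + 15 = 17.
The greedy pick Bravo, Atlas, Delta costs 21; no covering selection beats 17.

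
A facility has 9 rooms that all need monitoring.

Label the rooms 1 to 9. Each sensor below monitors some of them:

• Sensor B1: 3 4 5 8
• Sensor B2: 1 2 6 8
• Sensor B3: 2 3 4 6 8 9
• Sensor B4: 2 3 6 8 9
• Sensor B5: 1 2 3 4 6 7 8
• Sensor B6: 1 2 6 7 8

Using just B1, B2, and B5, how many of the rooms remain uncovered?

1

Union of B1, B2, B5 = {1, 2, 3, 4, 5, 6, 7, 8}.
Not covered: 9 — 1 room.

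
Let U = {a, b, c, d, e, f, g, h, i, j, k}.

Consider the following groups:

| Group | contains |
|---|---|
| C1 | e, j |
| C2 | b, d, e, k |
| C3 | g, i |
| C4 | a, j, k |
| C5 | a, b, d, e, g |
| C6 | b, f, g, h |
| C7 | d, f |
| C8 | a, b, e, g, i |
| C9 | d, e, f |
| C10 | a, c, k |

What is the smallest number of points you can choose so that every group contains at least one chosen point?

4

The 4 points {a, e, f, g} hit every group.
The groups C1, C3, C7, C10 are pairwise disjoint, so any hitting set needs a separate point for each — at least 4. Hence 4 is optimal.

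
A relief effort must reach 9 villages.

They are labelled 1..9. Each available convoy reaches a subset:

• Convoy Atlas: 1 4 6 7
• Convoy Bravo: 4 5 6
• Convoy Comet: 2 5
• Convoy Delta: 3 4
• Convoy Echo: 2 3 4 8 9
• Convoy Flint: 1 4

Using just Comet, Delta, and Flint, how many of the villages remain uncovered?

Union of Comet, Delta, Flint = {1, 2, 3, 4, 5}.
Not covered: 6, 7, 8, 9 — 4 villages.

4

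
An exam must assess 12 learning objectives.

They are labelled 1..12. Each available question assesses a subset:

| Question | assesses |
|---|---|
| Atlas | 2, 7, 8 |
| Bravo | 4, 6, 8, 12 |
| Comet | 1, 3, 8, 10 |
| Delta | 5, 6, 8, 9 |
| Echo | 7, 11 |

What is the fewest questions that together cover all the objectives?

Atlas and Bravo and Comet and Delta and Echo together: Atlas ∪ Bravo ∪ Comet ∪ Delta ∪ Echo = {1, 2, 3, 4, 5, 6, 7, 8, 9, 10, 11, 12} — every objective is covered.
No 4 of the 5 questions cover everything (all 5 combinations miss at least one objective), so 5 is optimal.

5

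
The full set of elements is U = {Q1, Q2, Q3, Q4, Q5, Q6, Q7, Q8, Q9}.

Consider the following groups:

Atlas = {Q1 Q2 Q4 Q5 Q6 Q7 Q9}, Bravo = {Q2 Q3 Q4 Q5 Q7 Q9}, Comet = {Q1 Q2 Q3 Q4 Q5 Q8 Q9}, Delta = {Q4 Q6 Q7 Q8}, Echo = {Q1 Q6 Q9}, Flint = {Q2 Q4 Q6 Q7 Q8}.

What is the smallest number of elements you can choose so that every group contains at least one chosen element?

2

The 2 elements {Q1, Q4} hit every group.
No single element lies in every group, so at least 2 are needed and 2 is optimal.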